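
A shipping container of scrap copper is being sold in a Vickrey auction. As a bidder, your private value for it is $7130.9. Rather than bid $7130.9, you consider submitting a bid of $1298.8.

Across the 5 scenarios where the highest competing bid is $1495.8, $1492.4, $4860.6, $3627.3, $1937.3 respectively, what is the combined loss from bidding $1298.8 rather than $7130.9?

$22241.1

The deviation costs you only when the competing bid falls strictly between $1298.8 and $7130.9; elsewhere both bids give the same outcome.
$1495.8: truthful payoff $5635.1, deviation payoff $0 → loss $5635.1.
$1492.4: truthful payoff $5638.5, deviation payoff $0 → loss $5638.5.
$4860.6: truthful payoff $2270.3, deviation payoff $0 → loss $2270.3.
$3627.3: truthful payoff $3503.6, deviation payoff $0 → loss $3503.6.
$1937.3: truthful payoff $5193.6, deviation payoff $0 → loss $5193.6.
Total loss = $5635.1 + $5638.5 + $2270.3 + $3503.6 + $5193.6 = $22241.1.
Truthful bidding weakly dominates here: raising your bid can only win items priced above your value, and lowering it can only forfeit items priced below.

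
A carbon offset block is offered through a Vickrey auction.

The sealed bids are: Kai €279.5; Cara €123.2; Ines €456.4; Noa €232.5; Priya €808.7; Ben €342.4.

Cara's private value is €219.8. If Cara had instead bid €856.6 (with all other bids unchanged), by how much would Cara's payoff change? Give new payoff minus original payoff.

−€588.9

The highest bid among the other bidders is €808.7; Cara's bid doesn't change that.
Original bid €123.2: Cara is not highest (top rival bid is €808.7); payoff €0.
Alternative bid €856.6: Cara is highest, pays the top rival bid €808.7; payoff €219.8 − €808.7 = −€588.9.
Change in payoff = −€588.9 − (€0) = −€588.9.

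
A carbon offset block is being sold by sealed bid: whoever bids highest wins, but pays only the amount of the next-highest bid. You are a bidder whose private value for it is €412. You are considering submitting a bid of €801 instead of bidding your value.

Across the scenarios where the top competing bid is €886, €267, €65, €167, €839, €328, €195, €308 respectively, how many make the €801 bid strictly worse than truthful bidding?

The deviation hurts exactly when the highest competing bid lies strictly between €412 and €801 — overbidding then wins at a price above your value.
€886: above both → same outcome either way.
€267: below both → same outcome either way.
€65: below both → same outcome either way.
€167: below both → same outcome either way.
€839: above both → same outcome either way.
€328: below both → same outcome either way.
€195: below both → same outcome either way.
€308: below both → same outcome either way.
Count: 0.

0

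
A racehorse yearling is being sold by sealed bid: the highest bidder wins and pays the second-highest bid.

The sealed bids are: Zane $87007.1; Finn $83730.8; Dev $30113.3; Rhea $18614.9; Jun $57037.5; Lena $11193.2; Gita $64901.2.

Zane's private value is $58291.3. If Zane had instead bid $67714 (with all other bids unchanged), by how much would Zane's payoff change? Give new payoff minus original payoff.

$25439.5

The highest bid among the other bidders is $83730.8; Zane's bid doesn't change that.
Original bid $87007.1: Zane is highest, pays the top rival bid $83730.8; payoff $58291.3 − $83730.8 = −$25439.5.
Alternative bid $67714: Zane is not highest (top rival bid is $83730.8); payoff $0.
Change in payoff = $0 − (−$25439.5) = $25439.5.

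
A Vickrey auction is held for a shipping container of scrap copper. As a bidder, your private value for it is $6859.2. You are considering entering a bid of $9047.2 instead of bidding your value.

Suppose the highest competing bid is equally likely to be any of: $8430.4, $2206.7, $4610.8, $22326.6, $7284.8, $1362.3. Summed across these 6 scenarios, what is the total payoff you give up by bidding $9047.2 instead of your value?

The deviation costs you only when the competing bid falls strictly between $6859.2 and $9047.2; elsewhere both bids give the same outcome.
$8430.4: truthful payoff $0, deviation payoff −$1571.2 → loss $1571.2.
$2206.7: outcomes coincide → loss $0.
$4610.8: outcomes coincide → loss $0.
$22326.6: outcomes coincide → loss $0.
$7284.8: truthful payoff $0, deviation payoff −$425.6 → loss $425.6.
$1362.3: outcomes coincide → loss $0.
Total loss = $1571.2 + $425.6 = $1996.8.

$1996.8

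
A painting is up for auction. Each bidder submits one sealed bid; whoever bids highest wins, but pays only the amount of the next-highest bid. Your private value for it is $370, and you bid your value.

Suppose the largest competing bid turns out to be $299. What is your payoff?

Your bid $370 exceeds the highest competing bid $299, so you win.
In a second-price auction the winner pays the second-highest bid, $299.
Payoff = value − price = $370 − $299 = $71.

$71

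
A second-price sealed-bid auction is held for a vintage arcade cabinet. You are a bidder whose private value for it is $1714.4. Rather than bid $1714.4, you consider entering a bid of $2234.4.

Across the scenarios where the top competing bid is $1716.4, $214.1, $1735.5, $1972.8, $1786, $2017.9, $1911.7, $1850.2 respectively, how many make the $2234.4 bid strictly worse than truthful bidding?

The deviation hurts exactly when the highest competing bid lies strictly between $1714.4 and $2234.4 — overbidding then wins at a price above your value.
$1716.4: inside the interval → strictly worse (loss $2).
$214.1: below both → same outcome either way.
$1735.5: inside the interval → strictly worse (loss $21.1).
$1972.8: inside the interval → strictly worse (loss $258.4).
$1786: inside the interval → strictly worse (loss $71.6).
$2017.9: inside the interval → strictly worse (loss $303.5).
$1911.7: inside the interval → strictly worse (loss $197.3).
$1850.2: inside the interval → strictly worse (loss $135.8).
Count: 7.

7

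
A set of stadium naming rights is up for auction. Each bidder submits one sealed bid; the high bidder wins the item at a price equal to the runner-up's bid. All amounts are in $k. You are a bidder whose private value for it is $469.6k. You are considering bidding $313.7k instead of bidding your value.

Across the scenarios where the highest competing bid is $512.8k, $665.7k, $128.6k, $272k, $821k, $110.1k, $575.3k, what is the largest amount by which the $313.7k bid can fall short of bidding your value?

$512.8k: same outcome either way → loss $0k.
$665.7k: same outcome either way → loss $0k.
$128.6k: same outcome either way → loss $0k.
$272k: same outcome either way → loss $0k.
$821k: same outcome either way → loss $0k.
$110.1k: same outcome either way → loss $0k.
$575.3k: same outcome either way → loss $0k.
Maximum loss: $0k.

$0k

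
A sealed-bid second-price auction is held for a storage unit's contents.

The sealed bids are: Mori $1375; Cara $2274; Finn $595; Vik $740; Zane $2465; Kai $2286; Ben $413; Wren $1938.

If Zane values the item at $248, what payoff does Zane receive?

Highest bid: Zane at $2465, so Zane wins.
Second-highest bid: Kai at $2286 — that is the price the winner pays.
Zane's payoff = value − price = $248 − $2286 = −$2038.

−$2038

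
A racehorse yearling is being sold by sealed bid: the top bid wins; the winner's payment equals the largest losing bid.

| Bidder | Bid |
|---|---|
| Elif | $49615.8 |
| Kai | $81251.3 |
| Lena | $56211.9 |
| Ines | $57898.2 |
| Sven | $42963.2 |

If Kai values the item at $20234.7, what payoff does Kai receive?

Highest bid: Kai at $81251.3, so Kai wins.
Second-highest bid: Ines at $57898.2 — that is the price the winner pays.
Kai's payoff = value − price = $20234.7 − $57898.2 = −$37663.5.

−$37663.5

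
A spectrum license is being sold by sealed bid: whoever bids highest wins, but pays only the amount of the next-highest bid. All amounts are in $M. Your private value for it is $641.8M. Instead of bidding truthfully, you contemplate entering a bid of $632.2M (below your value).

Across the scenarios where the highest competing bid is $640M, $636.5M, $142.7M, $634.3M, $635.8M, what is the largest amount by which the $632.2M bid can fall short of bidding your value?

$7.5M

$640M: truthful gives $1.8M, deviation gives $0M → loss $1.8M.
$636.5M: truthful gives $5.3M, deviation gives $0M → loss $5.3M.
$142.7M: same outcome either way → loss $0M.
$634.3M: truthful gives $7.5M, deviation gives $0M → loss $7.5M.
$635.8M: truthful gives $6M, deviation gives $0M → loss $6M.
Maximum loss: $7.5M.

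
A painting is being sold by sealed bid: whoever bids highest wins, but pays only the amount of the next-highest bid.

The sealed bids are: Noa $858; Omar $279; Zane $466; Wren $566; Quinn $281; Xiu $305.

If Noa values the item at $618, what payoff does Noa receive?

$52

Highest bid: Noa at $858, so Noa wins.
Second-highest bid: Wren at $566 — that is the price the winner pays.
Noa's payoff = value − price = $618 − $566 = $52.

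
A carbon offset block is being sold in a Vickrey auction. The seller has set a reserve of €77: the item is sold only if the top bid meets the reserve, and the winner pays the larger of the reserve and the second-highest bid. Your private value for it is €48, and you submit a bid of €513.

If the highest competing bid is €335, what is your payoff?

−€287

Your bid €513 is the highest and exceeds the reserve.
Price = max(second-highest bid, reserve) = max(€335, €77) = €335.
Payoff = €48 − €335 = −€287.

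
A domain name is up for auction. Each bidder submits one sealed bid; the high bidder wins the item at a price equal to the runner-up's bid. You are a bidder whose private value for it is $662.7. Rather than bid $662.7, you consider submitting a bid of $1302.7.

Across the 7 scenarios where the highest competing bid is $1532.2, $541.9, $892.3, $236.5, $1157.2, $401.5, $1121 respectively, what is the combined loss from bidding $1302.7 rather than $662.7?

$1182.4

The deviation costs you only when the competing bid falls strictly between $662.7 and $1302.7; elsewhere both bids give the same outcome.
$1532.2: outcomes coincide → loss $0.
$541.9: outcomes coincide → loss $0.
$892.3: truthful payoff $0, deviation payoff −$229.6 → loss $229.6.
$236.5: outcomes coincide → loss $0.
$1157.2: truthful payoff $0, deviation payoff −$494.5 → loss $494.5.
$401.5: outcomes coincide → loss $0.
$1121: truthful payoff $0, deviation payoff −$458.3 → loss $458.3.
Total loss = $229.6 + $494.5 + $458.3 = $1182.4.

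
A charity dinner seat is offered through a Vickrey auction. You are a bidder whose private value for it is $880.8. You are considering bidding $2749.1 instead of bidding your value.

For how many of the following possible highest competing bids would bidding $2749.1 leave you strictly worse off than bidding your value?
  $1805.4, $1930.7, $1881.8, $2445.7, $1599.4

The deviation hurts exactly when the highest competing bid lies strictly between $880.8 and $2749.1 — overbidding then wins at a price above your value.
$1805.4: inside the interval → strictly worse (loss $924.6).
$1930.7: inside the interval → strictly worse (loss $1049.9).
$1881.8: inside the interval → strictly worse (loss $1001).
$2445.7: inside the interval → strictly worse (loss $1564.9).
$1599.4: inside the interval → strictly worse (loss $718.6).
Count: 5.

5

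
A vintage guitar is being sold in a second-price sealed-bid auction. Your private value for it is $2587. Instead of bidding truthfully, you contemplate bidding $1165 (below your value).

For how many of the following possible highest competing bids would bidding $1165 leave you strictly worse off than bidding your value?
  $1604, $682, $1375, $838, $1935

The deviation hurts exactly when the highest competing bid lies strictly between $1165 and $2587 — underbidding then forfeits a profitable win.
$1604: inside the interval → strictly worse (loss $983).
$682: below both → same outcome either way.
$1375: inside the interval → strictly worse (loss $1212).
$838: below both → same outcome either way.
$1935: inside the interval → strictly worse (loss $652).
Count: 3.

3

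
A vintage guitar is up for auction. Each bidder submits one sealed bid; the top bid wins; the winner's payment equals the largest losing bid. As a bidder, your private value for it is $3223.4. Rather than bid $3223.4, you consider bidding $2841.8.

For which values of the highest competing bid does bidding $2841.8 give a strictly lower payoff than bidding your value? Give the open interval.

If the competing bid is below $2841.8, both bids win at the same price — no difference.
If it is above $3223.4, both bids lose — no difference.
If it lies strictly between $2841.8 and $3223.4, bidding your value wins at a price below your value (positive payoff) while bidding $2841.8 loses (payoff 0).
So the deviation strictly hurts on the open interval ($2841.8, $3223.4).
In a second-price auction your bid sets only whether you win, not what you pay, so bidding your true value is weakly dominant.

($2841.8, $3223.4)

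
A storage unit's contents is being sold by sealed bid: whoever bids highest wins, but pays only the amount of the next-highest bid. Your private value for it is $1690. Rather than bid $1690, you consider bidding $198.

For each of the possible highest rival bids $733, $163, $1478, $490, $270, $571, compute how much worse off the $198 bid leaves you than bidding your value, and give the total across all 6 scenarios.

$4908

The deviation costs you only when the competing bid falls strictly between $198 and $1690; elsewhere both bids give the same outcome.
$733: truthful payoff $957, deviation payoff $0 → loss $957.
$163: outcomes coincide → loss $0.
$1478: truthful payoff $212, deviation payoff $0 → loss $212.
$490: truthful payoff $1200, deviation payoff $0 → loss $1200.
$270: truthful payoff $1420, deviation payoff $0 → loss $1420.
$571: truthful payoff $1119, deviation payoff $0 → loss $1119.
Total loss = $957 + $212 + $1200 + $1420 + $1119 = $4908.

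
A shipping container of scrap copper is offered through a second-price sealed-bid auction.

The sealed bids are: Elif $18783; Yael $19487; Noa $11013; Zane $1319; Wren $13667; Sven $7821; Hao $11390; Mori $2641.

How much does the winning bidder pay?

$18783

Highest bid: Yael at $19487, so Yael wins.
Second-highest bid: Elif at $18783 — that is the price the winner pays.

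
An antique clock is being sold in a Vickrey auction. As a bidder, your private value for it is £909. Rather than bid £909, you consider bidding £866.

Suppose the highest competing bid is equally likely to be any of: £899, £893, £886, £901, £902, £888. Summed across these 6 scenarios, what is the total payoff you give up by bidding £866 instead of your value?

£85

The deviation costs you only when the competing bid falls strictly between £866 and £909; elsewhere both bids give the same outcome.
£899: truthful payoff £10, deviation payoff £0 → loss £10.
£893: truthful payoff £16, deviation payoff £0 → loss £16.
£886: truthful payoff £23, deviation payoff £0 → loss £23.
£901: truthful payoff £8, deviation payoff £0 → loss £8.
£902: truthful payoff £7, deviation payoff £0 → loss £7.
£888: truthful payoff £21, deviation payoff £0 → loss £21.
Total loss = £10 + £16 + £23 + £8 + £7 + £21 = £85.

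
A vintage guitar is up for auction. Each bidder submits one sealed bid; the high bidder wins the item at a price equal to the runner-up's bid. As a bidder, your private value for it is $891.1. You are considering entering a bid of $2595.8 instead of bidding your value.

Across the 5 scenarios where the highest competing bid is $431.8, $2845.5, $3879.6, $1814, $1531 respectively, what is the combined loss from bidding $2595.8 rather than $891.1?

The deviation costs you only when the competing bid falls strictly between $891.1 and $2595.8; elsewhere both bids give the same outcome.
$431.8: outcomes coincide → loss $0.
$2845.5: outcomes coincide → loss $0.
$3879.6: outcomes coincide → loss $0.
$1814: truthful payoff $0, deviation payoff −$922.9 → loss $922.9.
$1531: truthful payoff $0, deviation payoff −$639.9 → loss $639.9.
Total loss = $922.9 + $639.9 = $1562.8.
Because the price is fixed by the runner-up's bid, deviating from your value can only change a good outcome into a bad one — never the reverse.

$1562.8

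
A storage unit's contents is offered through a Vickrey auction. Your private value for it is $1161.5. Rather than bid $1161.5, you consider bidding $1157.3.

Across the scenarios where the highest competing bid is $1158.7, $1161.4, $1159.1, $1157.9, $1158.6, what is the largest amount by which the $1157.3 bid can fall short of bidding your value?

$1158.7: truthful gives $2.8, deviation gives $0 → loss $2.8.
$1161.4: truthful gives $0.1, deviation gives $0 → loss $0.1.
$1159.1: truthful gives $2.4, deviation gives $0 → loss $2.4.
$1157.9: truthful gives $3.6, deviation gives $0 → loss $3.6.
$1158.6: truthful gives $2.9, deviation gives $0 → loss $2.9.
Maximum loss: $3.6.

$3.6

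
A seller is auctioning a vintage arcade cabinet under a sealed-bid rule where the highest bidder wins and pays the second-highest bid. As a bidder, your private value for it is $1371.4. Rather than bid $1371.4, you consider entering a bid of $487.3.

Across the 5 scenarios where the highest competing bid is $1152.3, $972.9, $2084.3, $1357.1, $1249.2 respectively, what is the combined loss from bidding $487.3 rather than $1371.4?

The deviation costs you only when the competing bid falls strictly between $487.3 and $1371.4; elsewhere both bids give the same outcome.
$1152.3: truthful payoff $219.1, deviation payoff $0 → loss $219.1.
$972.9: truthful payoff $398.5, deviation payoff $0 → loss $398.5.
$2084.3: outcomes coincide → loss $0.
$1357.1: truthful payoff $14.3, deviation payoff $0 → loss $14.3.
$1249.2: truthful payoff $122.2, deviation payoff $0 → loss $122.2.
Total loss = $219.1 + $398.5 + $14.3 + $122.2 = $754.1.

$754.1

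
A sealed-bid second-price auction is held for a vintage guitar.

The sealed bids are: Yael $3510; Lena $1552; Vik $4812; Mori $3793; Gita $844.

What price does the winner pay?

$3793

Highest bid: Vik at $4812, so Vik wins.
Second-highest bid: Mori at $3793 — that is the price the winner pays.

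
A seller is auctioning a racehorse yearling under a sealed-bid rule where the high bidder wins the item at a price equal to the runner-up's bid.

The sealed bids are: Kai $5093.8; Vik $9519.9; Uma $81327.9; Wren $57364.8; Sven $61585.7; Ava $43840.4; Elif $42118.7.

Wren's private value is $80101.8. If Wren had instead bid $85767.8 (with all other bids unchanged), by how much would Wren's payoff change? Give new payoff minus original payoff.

The highest bid among the other bidders is $81327.9; Wren's bid doesn't change that.
Original bid $57364.8: Wren is not highest (top rival bid is $81327.9); payoff $0.
Alternative bid $85767.8: Wren is highest, pays the top rival bid $81327.9; payoff $80101.8 − $81327.9 = −$1226.1.
Change in payoff = −$1226.1 − ($0) = −$1226.1.

−$1226.1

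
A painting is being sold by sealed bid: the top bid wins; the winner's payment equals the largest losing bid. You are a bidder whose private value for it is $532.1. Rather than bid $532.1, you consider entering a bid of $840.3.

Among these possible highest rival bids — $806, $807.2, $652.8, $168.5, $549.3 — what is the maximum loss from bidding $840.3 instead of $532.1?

$806: truthful gives $0, deviation gives −$273.9 → loss $273.9.
$807.2: truthful gives $0, deviation gives −$275.1 → loss $275.1.
$652.8: truthful gives $0, deviation gives −$120.7 → loss $120.7.
$168.5: same outcome either way → loss $0.
$549.3: truthful gives $0, deviation gives −$17.2 → loss $17.2.
Maximum loss: $275.1.

$275.1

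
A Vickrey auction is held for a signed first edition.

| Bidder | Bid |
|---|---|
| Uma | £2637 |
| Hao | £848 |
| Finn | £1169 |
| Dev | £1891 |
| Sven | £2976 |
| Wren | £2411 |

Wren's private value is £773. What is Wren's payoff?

£0

Highest bid: Sven at £2976, so Sven wins.
Second-highest bid: Uma at £2637 — that is the price the winner pays.
Wren did not win, so Wren pays nothing and receives nothing: payoff £0.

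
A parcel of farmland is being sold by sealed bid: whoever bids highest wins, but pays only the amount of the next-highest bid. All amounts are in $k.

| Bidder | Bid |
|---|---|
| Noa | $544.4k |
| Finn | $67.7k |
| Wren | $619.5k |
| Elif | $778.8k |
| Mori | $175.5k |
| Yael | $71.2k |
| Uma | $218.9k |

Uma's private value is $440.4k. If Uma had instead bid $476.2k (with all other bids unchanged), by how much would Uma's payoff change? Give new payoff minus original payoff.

The highest bid among the other bidders is $778.8k; Uma's bid doesn't change that.
Original bid $218.9k: Uma is not highest (top rival bid is $778.8k); payoff $0k.
Alternative bid $476.2k: Uma is not highest (top rival bid is $778.8k); payoff $0k.
Change in payoff = $0k − ($0k) = $0k.

$0k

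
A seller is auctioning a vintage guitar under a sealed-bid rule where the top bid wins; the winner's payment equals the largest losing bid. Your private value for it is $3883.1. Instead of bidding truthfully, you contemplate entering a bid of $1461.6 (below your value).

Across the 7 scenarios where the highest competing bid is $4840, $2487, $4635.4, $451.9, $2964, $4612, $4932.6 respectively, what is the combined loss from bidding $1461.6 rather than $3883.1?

The deviation costs you only when the competing bid falls strictly between $1461.6 and $3883.1; elsewhere both bids give the same outcome.
$4840: outcomes coincide → loss $0.
$2487: truthful payoff $1396.1, deviation payoff $0 → loss $1396.1.
$4635.4: outcomes coincide → loss $0.
$451.9: outcomes coincide → loss $0.
$2964: truthful payoff $919.1, deviation payoff $0 → loss $919.1.
$4612: outcomes coincide → loss $0.
$4932.6: outcomes coincide → loss $0.
Total loss = $1396.1 + $919.1 = $2315.2.
Because the price is fixed by the runner-up's bid, deviating from your value can only change a good outcome into a bad one — never the reverse.

$2315.2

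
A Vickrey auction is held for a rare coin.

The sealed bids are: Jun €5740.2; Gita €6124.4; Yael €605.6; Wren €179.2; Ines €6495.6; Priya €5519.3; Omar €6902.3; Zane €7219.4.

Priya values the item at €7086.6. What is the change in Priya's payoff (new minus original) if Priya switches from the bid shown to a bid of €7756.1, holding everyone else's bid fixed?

The highest bid among the other bidders is €7219.4; Priya's bid doesn't change that.
Original bid €5519.3: Priya is not highest (top rival bid is €7219.4); payoff €0.
Alternative bid €7756.1: Priya is highest, pays the top rival bid €7219.4; payoff €7086.6 − €7219.4 = −€132.8.
Change in payoff = −€132.8 − (€0) = −€132.8.

−€132.8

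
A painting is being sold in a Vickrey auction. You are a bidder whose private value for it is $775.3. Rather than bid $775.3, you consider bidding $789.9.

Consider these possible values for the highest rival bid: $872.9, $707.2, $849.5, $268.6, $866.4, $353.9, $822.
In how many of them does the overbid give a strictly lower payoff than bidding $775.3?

The deviation hurts exactly when the highest competing bid lies strictly between $775.3 and $789.9 — overbidding then wins at a price above your value.
$872.9: above both → same outcome either way.
$707.2: below both → same outcome either way.
$849.5: above both → same outcome either way.
$268.6: below both → same outcome either way.
$866.4: above both → same outcome either way.
$353.9: below both → same outcome either way.
$822: above both → same outcome either way.
Count: 0.

0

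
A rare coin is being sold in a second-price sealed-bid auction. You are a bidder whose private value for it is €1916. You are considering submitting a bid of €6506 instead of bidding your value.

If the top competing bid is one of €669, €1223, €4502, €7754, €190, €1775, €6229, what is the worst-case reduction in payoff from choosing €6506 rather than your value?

€669: same outcome either way → loss €0.
€1223: same outcome either way → loss €0.
€4502: truthful gives €0, deviation gives −€2586 → loss €2586.
€7754: same outcome either way → loss €0.
€190: same outcome either way → loss €0.
€1775: same outcome either way → loss €0.
€6229: truthful gives €0, deviation gives −€4313 → loss €4313.
Maximum loss: €4313.

€4313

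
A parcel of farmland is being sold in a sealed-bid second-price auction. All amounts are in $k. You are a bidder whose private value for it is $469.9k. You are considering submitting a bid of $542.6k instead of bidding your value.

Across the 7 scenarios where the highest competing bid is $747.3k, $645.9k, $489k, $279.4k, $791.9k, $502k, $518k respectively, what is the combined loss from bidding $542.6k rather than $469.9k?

The deviation costs you only when the competing bid falls strictly between $469.9k and $542.6k; elsewhere both bids give the same outcome.
$747.3k: outcomes coincide → loss $0k.
$645.9k: outcomes coincide → loss $0k.
$489k: truthful payoff $0k, deviation payoff −$19.1k → loss $19.1k.
$279.4k: outcomes coincide → loss $0k.
$791.9k: outcomes coincide → loss $0k.
$502k: truthful payoff $0k, deviation payoff −$32.1k → loss $32.1k.
$518k: truthful payoff $0k, deviation payoff −$48.1k → loss $48.1k.
Total loss = $19.1k + $32.1k + $48.1k = $99.3k.

$99.3k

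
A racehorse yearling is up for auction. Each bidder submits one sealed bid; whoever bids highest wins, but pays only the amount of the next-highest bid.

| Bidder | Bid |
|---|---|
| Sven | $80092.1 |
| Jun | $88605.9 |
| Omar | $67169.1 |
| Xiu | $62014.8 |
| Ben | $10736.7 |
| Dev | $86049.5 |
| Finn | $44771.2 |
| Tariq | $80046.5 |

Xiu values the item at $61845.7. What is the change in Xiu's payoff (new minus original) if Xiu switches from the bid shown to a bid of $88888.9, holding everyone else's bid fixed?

−$26760.2

The highest bid among the other bidders is $88605.9; Xiu's bid doesn't change that.
Original bid $62014.8: Xiu is not highest (top rival bid is $88605.9); payoff $0.
Alternative bid $88888.9: Xiu is highest, pays the top rival bid $88605.9; payoff $61845.7 − $88605.9 = −$26760.2.
Change in payoff = −$26760.2 − ($0) = −$26760.2.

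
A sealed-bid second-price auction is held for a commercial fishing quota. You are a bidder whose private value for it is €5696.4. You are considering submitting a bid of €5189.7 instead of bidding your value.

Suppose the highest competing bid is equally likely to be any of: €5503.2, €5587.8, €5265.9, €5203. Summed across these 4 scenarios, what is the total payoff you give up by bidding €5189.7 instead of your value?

€1225.7

The deviation costs you only when the competing bid falls strictly between €5189.7 and €5696.4; elsewhere both bids give the same outcome.
€5503.2: truthful payoff €193.2, deviation payoff €0 → loss €193.2.
€5587.8: truthful payoff €108.6, deviation payoff €0 → loss €108.6.
€5265.9: truthful payoff €430.5, deviation payoff €0 → loss €430.5.
€5203: truthful payoff €493.4, deviation payoff €0 → loss €493.4.
Total loss = €193.2 + €108.6 + €430.5 + €493.4 = €1225.7.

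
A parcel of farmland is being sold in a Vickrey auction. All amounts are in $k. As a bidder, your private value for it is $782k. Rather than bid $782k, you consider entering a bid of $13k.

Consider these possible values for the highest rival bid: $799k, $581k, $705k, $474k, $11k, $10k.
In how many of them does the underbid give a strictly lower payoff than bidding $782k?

3

The deviation hurts exactly when the highest competing bid lies strictly between $13k and $782k — underbidding then forfeits a profitable win.
$799k: above both → same outcome either way.
$581k: inside the interval → strictly worse (loss $201k).
$705k: inside the interval → strictly worse (loss $77k).
$474k: inside the interval → strictly worse (loss $308k).
$11k: below both → same outcome either way.
$10k: below both → same outcome either way.
Count: 3.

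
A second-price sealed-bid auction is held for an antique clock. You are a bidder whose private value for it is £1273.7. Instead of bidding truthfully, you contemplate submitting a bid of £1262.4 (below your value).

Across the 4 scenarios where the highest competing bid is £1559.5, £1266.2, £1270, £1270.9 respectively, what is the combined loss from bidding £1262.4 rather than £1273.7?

The deviation costs you only when the competing bid falls strictly between £1262.4 and £1273.7; elsewhere both bids give the same outcome.
£1559.5: outcomes coincide → loss £0.
£1266.2: truthful payoff £7.5, deviation payoff £0 → loss £7.5.
£1270: truthful payoff £3.7, deviation payoff £0 → loss £3.7.
£1270.9: truthful payoff £2.8, deviation payoff £0 → loss £2.8.
Total loss = £7.5 + £3.7 + £2.8 = £14.

£14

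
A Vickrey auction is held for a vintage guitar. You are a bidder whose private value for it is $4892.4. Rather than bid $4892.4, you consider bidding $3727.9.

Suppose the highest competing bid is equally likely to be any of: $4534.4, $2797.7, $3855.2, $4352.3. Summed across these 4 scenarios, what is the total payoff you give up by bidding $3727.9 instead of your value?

$1935.3

The deviation costs you only when the competing bid falls strictly between $3727.9 and $4892.4; elsewhere both bids give the same outcome.
$4534.4: truthful payoff $358, deviation payoff $0 → loss $358.
$2797.7: outcomes coincide → loss $0.
$3855.2: truthful payoff $1037.2, deviation payoff $0 → loss $1037.2.
$4352.3: truthful payoff $540.1, deviation payoff $0 → loss $540.1.
Total loss = $358 + $1037.2 + $540.1 = $1935.3.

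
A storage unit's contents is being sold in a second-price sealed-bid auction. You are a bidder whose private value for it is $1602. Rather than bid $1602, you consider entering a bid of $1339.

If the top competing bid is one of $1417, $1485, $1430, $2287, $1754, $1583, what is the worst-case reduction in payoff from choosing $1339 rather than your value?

$1417: truthful gives $185, deviation gives $0 → loss $185.
$1485: truthful gives $117, deviation gives $0 → loss $117.
$1430: truthful gives $172, deviation gives $0 → loss $172.
$2287: same outcome either way → loss $0.
$1754: same outcome either way → loss $0.
$1583: truthful gives $19, deviation gives $0 → loss $19.
Maximum loss: $185.

$185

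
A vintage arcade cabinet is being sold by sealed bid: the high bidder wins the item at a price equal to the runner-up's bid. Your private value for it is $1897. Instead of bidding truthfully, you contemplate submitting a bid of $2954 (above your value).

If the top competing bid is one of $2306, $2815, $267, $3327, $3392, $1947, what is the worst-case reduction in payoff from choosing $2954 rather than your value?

$2306: truthful gives $0, deviation gives −$409 → loss $409.
$2815: truthful gives $0, deviation gives −$918 → loss $918.
$267: same outcome either way → loss $0.
$3327: same outcome either way → loss $0.
$3392: same outcome either way → loss $0.
$1947: truthful gives $0, deviation gives −$50 → loss $50.
Maximum loss: $918.

$918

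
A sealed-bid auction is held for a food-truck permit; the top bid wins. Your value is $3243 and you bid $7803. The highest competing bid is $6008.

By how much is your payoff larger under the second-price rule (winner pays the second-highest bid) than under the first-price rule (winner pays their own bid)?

You have the highest bid, so you win under either rule.
Second-price: pay $6008 → payoff −$2765.
First-price: pay your own bid $7803 → payoff −$4560.
Difference = −$2765 − (−$4560) = $1795.

$1795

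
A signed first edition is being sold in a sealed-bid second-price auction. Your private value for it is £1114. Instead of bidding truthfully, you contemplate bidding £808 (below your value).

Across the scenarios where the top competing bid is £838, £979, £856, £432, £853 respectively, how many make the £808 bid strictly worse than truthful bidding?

The deviation hurts exactly when the highest competing bid lies strictly between £808 and £1114 — underbidding then forfeits a profitable win.
£838: inside the interval → strictly worse (loss £276).
£979: inside the interval → strictly worse (loss £135).
£856: inside the interval → strictly worse (loss £258).
£432: below both → same outcome either way.
£853: inside the interval → strictly worse (loss £261).
Count: 4.

4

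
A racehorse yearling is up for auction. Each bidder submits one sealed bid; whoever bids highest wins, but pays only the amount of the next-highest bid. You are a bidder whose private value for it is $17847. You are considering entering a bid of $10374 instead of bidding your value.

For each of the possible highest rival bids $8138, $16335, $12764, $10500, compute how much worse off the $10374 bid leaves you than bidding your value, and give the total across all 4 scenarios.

$13942

The deviation costs you only when the competing bid falls strictly between $10374 and $17847; elsewhere both bids give the same outcome.
$8138: outcomes coincide → loss $0.
$16335: truthful payoff $1512, deviation payoff $0 → loss $1512.
$12764: truthful payoff $5083, deviation payoff $0 → loss $5083.
$10500: truthful payoff $7347, deviation payoff $0 → loss $7347.
Total loss = $1512 + $5083 + $7347 = $13942.
Because the price is fixed by the runner-up's bid, deviating from your value can only change a good outcome into a bad one — never the reverse.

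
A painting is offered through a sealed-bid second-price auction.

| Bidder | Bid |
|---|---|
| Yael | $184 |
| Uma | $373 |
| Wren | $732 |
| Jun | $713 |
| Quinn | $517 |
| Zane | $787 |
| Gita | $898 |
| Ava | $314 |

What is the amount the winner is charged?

$787

Highest bid: Gita at $898, so Gita wins.
Second-highest bid: Zane at $787 — that is the price the winner pays.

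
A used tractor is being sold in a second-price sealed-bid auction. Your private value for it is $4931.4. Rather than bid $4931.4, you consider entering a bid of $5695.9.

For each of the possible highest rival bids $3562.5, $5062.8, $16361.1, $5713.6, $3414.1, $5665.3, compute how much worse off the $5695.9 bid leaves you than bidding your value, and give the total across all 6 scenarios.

The deviation costs you only when the competing bid falls strictly between $4931.4 and $5695.9; elsewhere both bids give the same outcome.
$3562.5: outcomes coincide → loss $0.
$5062.8: truthful payoff $0, deviation payoff −$131.4 → loss $131.4.
$16361.1: outcomes coincide → loss $0.
$5713.6: outcomes coincide → loss $0.
$3414.1: outcomes coincide → loss $0.
$5665.3: truthful payoff $0, deviation payoff −$733.9 → loss $733.9.
Total loss = $131.4 + $733.9 = $865.3.

$865.3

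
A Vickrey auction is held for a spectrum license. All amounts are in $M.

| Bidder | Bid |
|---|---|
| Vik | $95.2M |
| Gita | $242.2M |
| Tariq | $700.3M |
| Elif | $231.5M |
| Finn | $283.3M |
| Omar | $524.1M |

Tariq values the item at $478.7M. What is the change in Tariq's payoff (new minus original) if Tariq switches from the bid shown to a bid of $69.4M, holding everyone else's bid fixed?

The highest bid among the other bidders is $524.1M; Tariq's bid doesn't change that.
Original bid $700.3M: Tariq is highest, pays the top rival bid $524.1M; payoff $478.7M − $524.1M = −$45.4M.
Alternative bid $69.4M: Tariq is not highest (top rival bid is $524.1M); payoff $0M.
Change in payoff = $0M − (−$45.4M) = $45.4M.

$45.4M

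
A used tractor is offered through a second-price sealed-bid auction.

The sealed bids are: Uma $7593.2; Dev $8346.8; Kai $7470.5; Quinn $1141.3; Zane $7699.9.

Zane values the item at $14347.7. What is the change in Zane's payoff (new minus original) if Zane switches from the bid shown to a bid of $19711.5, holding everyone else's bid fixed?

$6000.9

The highest bid among the other bidders is $8346.8; Zane's bid doesn't change that.
Original bid $7699.9: Zane is not highest (top rival bid is $8346.8); payoff $0.
Alternative bid $19711.5: Zane is highest, pays the top rival bid $8346.8; payoff $14347.7 − $8346.8 = $6000.9.
Change in payoff = $6000.9 − ($0) = $6000.9.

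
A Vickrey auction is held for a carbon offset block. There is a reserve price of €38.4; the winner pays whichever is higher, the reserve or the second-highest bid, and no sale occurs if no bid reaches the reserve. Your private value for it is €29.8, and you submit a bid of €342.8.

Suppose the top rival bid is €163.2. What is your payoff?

−€133.4

Your bid €342.8 is the highest and exceeds the reserve.
Price = max(second-highest bid, reserve) = max(€163.2, €38.4) = €163.2.
Payoff = €29.8 − €163.2 = −€133.4.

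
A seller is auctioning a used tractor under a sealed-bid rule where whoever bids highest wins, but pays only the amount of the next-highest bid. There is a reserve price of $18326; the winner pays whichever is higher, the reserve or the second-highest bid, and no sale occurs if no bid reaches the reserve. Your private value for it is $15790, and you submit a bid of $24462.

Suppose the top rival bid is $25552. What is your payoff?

Your bid $24462 is below the highest competing bid $25552, so you lose. Payoff $0.

$0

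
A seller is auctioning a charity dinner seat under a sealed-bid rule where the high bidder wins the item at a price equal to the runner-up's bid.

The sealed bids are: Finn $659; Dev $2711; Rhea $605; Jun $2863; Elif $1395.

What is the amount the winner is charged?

Highest bid: Jun at $2863, so Jun wins.
Second-highest bid: Dev at $2711 — that is the price the winner pays.

$2711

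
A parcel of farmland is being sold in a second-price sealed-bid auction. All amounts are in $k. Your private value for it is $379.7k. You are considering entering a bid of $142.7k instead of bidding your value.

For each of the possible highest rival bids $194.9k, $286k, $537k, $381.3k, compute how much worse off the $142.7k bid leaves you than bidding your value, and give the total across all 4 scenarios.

The deviation costs you only when the competing bid falls strictly between $142.7k and $379.7k; elsewhere both bids give the same outcome.
$194.9k: truthful payoff $184.8k, deviation payoff $0k → loss $184.8k.
$286k: truthful payoff $93.7k, deviation payoff $0k → loss $93.7k.
$537k: outcomes coincide → loss $0k.
$381.3k: outcomes coincide → loss $0k.
Total loss = $184.8k + $93.7k = $278.5k.

$278.5k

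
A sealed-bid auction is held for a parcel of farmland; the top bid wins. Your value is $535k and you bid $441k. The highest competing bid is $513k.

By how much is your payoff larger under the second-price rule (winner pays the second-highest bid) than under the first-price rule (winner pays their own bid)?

$0k

Your bid $441k is below $513k, so you lose under either rule.
Payoff is $0k in both cases; difference = $0k.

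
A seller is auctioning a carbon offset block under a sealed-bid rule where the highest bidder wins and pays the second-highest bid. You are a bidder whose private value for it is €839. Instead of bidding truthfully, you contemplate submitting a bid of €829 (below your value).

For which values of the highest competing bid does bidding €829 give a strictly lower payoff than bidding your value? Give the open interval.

(€829, €839)

If the competing bid is below €829, both bids win at the same price — no difference.
If it is above €839, both bids lose — no difference.
If it lies strictly between €829 and €839, bidding your value wins at a price below your value (positive payoff) while bidding €829 loses (payoff 0).
So the deviation strictly hurts on the open interval (€829, €839).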